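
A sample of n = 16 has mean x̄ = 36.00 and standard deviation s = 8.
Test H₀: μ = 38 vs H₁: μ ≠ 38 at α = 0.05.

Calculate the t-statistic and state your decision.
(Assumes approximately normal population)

Answer: t = -1.0000, fail to reject H₀

Derivation:
df = n - 1 = 15
SE = s/√n = 8/√16 = 2.0000
t = (x̄ - μ₀)/SE = (36.00 - 38)/2.0000 = -1.0000
Critical value: t_{0.025,15} = ±2.131
p-value ≈ 0.3332
Decision: fail to reject H₀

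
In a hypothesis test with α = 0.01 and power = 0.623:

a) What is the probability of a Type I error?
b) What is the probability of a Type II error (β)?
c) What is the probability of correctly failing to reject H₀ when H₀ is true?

a) Type I error probability = α = 0.01
b) Power = P(reject H₀ | H₁ true) = 1 - β = 0.623, so Type II error probability = β = 1 - Power = 0.377
c) P(fail to reject H₀ | H₀ true) = 1 - α = 0.99

Answer: a) 0.01, b) 0.377, c) 0.99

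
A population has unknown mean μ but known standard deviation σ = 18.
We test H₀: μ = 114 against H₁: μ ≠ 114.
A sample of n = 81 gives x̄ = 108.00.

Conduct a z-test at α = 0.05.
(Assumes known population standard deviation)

Standard error: SE = σ/√n = 18/√81 = 2.0000
z-statistic: z = (x̄ - μ₀)/SE = (108.00 - 114)/2.0000 = -3.0000
Critical value: ±1.960
p-value = 0.0027
Decision: reject H₀

Answer: z = -3.0000, reject H₀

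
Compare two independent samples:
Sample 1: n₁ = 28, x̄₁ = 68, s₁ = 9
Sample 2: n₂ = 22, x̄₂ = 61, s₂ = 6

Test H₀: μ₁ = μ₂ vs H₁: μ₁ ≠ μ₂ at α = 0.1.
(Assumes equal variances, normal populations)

Answer: t = 3.1379, reject H₀

Derivation:
Pooled variance: s²_p = [27×9² + 21×6²]/(48) = 61.3125
s_p = 7.8302
SE = s_p×√(1/n₁ + 1/n₂) = 7.8302×√(1/28 + 1/22) = 2.2308
t = (x̄₁ - x̄₂)/SE = (68 - 61)/2.2308 = 3.1379
df = 48, t-critical = ±1.677
Decision: reject H₀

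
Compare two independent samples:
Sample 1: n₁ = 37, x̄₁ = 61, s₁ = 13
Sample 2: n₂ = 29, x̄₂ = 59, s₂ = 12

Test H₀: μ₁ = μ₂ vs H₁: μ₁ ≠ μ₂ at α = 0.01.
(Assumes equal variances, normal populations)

Pooled variance: s²_p = [36×13² + 28×12²]/(64) = 158.0625
s_p = 12.5723
SE = s_p×√(1/n₁ + 1/n₂) = 12.5723×√(1/37 + 1/29) = 3.1181
t = (x̄₁ - x̄₂)/SE = (61 - 59)/3.1181 = 0.6414
df = 64, t-critical = ±2.655
Decision: fail to reject H₀

Answer: t = 0.6414, fail to reject H₀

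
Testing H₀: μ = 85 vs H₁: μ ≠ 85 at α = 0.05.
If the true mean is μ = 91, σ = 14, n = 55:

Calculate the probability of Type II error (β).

Answer: β ≈ 0.1116

Derivation:
SE = σ/√n = 14/√55 = 1.8878
Critical values: μ₀ ± z_0.025×SE = 85 ± 1.960×1.8878
Acceptance region: (81.2999, 88.7001)
Under H₁ (μ = 91): z_high = (88.7001 - 91)/1.8878 = -1.2183, z_low = (81.2999 - 91)/1.8878 = -5.1383
β = P(not reject | H₁) = Φ(-1.2183) - Φ(-5.1383) ≈ 0.1116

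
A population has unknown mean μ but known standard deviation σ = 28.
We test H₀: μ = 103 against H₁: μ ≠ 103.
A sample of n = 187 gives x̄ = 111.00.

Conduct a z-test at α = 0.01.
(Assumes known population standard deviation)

Standard error: SE = σ/√n = 28/√187 = 2.0476
z-statistic: z = (x̄ - μ₀)/SE = (111.00 - 103)/2.0476 = 3.9070
Critical value: ±2.576
p-value = 0.0001
Decision: reject H₀

Answer: z = 3.9070, reject H₀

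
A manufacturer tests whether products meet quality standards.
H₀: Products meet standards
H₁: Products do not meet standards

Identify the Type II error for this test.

Type I error: rejecting H₀ when it is actually true (false positive).
Type II error: failing to reject H₀ when H₁ is actually true (false negative).

Answer: Accepting products as meeting standards when they don't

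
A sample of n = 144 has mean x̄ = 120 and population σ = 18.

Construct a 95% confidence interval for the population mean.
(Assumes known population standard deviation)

Answer: (117.0600, 122.9400)

Derivation:
Confidence level: 95%, α = 0.05
z_0.025 = 1.960
SE = σ/√n = 18/√144 = 1.5000
Margin of error = 1.960 × 1.5000 = 2.9400
CI: x̄ ± margin = 120 ± 2.9400
CI: (117.0600, 122.9400)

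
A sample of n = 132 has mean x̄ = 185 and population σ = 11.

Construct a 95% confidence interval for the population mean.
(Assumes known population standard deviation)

Answer: (183.1235, 186.8765)

Derivation:
Confidence level: 95%, α = 0.05
z_0.025 = 1.960
SE = σ/√n = 11/√132 = 0.9574
Margin of error = 1.960 × 0.9574 = 1.8765
CI: x̄ ± margin = 185 ± 1.8765
CI: (183.1235, 186.8765)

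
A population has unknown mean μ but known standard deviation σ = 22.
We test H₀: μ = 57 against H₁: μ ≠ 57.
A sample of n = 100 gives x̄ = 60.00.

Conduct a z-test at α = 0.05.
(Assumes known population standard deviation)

Standard error: SE = σ/√n = 22/√100 = 2.2000
z-statistic: z = (x̄ - μ₀)/SE = (60.00 - 57)/2.2000 = 1.3636
Critical value: ±1.960
p-value = 0.1727
Decision: fail to reject H₀

Answer: z = 1.3636, fail to reject H₀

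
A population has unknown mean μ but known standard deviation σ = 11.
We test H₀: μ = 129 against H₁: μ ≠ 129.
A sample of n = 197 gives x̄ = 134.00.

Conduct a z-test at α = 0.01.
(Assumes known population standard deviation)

Standard error: SE = σ/√n = 11/√197 = 0.7837
z-statistic: z = (x̄ - μ₀)/SE = (134.00 - 129)/0.7837 = 6.3800
Critical value: ±2.576
p-value < 0.0001
Decision: reject H₀

Answer: z = 6.3800, reject H₀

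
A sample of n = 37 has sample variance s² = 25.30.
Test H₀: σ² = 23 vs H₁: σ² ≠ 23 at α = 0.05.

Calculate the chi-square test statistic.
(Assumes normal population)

df = n - 1 = 36
χ² = (n-1)s²/σ₀² = 36×25.30/23 = 39.6000
Critical values: χ²_{0.975,36} = 21.336, χ²_{0.025,36} = 54.437
Rejection region: χ² < 21.336 or χ² > 54.437
Decision: fail to reject H₀

Answer: χ² = 39.6000, fail to reject H₀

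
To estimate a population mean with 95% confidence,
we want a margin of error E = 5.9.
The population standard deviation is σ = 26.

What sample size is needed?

z_0.025 = 1.960
n = (z×σ/E)² = (1.960×26/5.9)²
n = 74.6027
Round up: n = 75

Answer: n = 75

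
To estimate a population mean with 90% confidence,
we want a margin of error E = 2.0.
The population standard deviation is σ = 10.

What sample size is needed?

Answer: n = 68

Derivation:
z_0.05 = 1.645
n = (z×σ/E)² = (1.645×10/2.0)²
n = 67.6506
Round up: n = 68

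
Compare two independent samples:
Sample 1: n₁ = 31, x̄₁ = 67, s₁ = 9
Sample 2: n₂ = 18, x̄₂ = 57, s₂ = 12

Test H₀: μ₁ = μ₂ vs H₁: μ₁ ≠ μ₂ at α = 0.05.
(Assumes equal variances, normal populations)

Pooled variance: s²_p = [30×9² + 17×12²]/(47) = 103.7872
s_p = 10.1876
SE = s_p×√(1/n₁ + 1/n₂) = 10.1876×√(1/31 + 1/18) = 3.0189
t = (x̄₁ - x̄₂)/SE = (67 - 57)/3.0189 = 3.3125
df = 47, t-critical = ±2.012
Decision: reject H₀

Answer: t = 3.3125, reject H₀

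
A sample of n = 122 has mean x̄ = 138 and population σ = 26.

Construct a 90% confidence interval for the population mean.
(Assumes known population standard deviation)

Confidence level: 90%, α = 0.1
z_0.05 = 1.645
SE = σ/√n = 26/√122 = 2.3539
Margin of error = 1.645 × 2.3539 = 3.8722
CI: x̄ ± margin = 138 ± 3.8722
CI: (134.1278, 141.8722)

Answer: (134.1278, 141.8722)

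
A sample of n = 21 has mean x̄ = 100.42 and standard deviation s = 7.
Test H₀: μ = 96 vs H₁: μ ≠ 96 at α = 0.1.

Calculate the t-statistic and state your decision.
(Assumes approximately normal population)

Answer: t = 2.8936, reject H₀

Derivation:
df = n - 1 = 20
SE = s/√n = 7/√21 = 1.5275
t = (x̄ - μ₀)/SE = (100.42 - 96)/1.5275 = 2.8936
Critical value: t_{0.05,20} = ±1.725
p-value ≈ 0.0090
Decision: reject H₀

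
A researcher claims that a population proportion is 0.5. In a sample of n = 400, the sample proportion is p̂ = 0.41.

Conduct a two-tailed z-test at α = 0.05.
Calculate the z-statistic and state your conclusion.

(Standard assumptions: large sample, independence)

H₀: p = 0.5, H₁: p ≠ 0.5
Standard error: SE = √(p₀(1-p₀)/n) = √(0.5×0.5/400) = 0.025000
z-statistic: z = (p̂ - p₀)/SE = (0.41 - 0.5)/0.025000 = -3.6000
Critical value: z_0.025 = ±1.960
p-value = 0.0003
Decision: reject H₀ at α = 0.05

Answer: z = -3.6000, reject H₀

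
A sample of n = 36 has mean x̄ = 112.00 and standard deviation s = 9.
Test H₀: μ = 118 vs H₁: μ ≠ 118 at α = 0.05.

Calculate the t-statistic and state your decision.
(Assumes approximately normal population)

df = n - 1 = 35
SE = s/√n = 9/√36 = 1.5000
t = (x̄ - μ₀)/SE = (112.00 - 118)/1.5000 = -4.0000
Critical value: t_{0.025,35} = ±2.030
p-value ≈ 0.0003
Decision: reject H₀

Answer: t = -4.0000, reject H₀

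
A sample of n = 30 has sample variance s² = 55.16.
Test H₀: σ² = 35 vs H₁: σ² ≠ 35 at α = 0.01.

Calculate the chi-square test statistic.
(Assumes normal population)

Answer: χ² = 45.7040, fail to reject H₀

Derivation:
df = n - 1 = 29
χ² = (n-1)s²/σ₀² = 29×55.16/35 = 45.7040
Critical values: χ²_{0.995,29} = 13.121, χ²_{0.005,29} = 52.336
Rejection region: χ² < 13.121 or χ² > 52.336
Decision: fail to reject H₀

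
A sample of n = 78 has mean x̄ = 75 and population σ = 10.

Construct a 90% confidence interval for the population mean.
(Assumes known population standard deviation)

Confidence level: 90%, α = 0.1
z_0.05 = 1.645
SE = σ/√n = 10/√78 = 1.1323
Margin of error = 1.645 × 1.1323 = 1.8626
CI: x̄ ± margin = 75 ± 1.8626
CI: (73.1374, 76.8626)

Answer: (73.1374, 76.8626)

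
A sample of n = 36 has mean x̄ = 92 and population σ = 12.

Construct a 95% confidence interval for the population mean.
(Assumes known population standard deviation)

Answer: (88.0800, 95.9200)

Derivation:
Confidence level: 95%, α = 0.05
z_0.025 = 1.960
SE = σ/√n = 12/√36 = 2.0000
Margin of error = 1.960 × 2.0000 = 3.9200
CI: x̄ ± margin = 92 ± 3.9200
CI: (88.0800, 95.9200)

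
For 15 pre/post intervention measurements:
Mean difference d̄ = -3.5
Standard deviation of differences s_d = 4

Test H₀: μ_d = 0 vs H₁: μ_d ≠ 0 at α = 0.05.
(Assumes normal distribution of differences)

df = n - 1 = 14
SE = s_d/√n = 4/√15 = 1.0328
t = d̄/SE = -3.5/1.0328 = -3.3888
Critical value: t_{0.025,14} = ±2.145
p-value ≈ 0.0044
Decision: reject H₀

Answer: t = -3.3888, reject H₀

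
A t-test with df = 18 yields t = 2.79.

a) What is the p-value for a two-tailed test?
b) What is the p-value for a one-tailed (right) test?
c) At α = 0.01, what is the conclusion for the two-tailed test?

Answer: a) 0.0121, b) 0.0060, c) fail to reject H₀

Derivation:
Using t-distribution with df = 18:
a) Two-tailed: p = 2×P(T > 2.79) = 0.0121
b) One-tailed: p = P(T > 2.79) = 0.0060
c) 0.0121 ≥ 0.01, fail to reject H₀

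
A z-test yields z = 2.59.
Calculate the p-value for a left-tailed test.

Answer: p-value ≈ 0.9952

Derivation:
For z = 2.59:
p = P(Z < 2.59) = Φ(2.59) = 0.9952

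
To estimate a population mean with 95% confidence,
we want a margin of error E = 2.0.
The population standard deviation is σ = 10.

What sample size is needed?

Answer: n = 97

Derivation:
z_0.025 = 1.960
n = (z×σ/E)² = (1.960×10/2.0)²
n = 96.0400
Round up: n = 97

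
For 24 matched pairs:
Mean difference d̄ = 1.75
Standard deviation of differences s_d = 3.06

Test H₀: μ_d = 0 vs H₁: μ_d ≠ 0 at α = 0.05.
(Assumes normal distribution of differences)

Answer: t = 2.8018, reject H₀

Derivation:
df = n - 1 = 23
SE = s_d/√n = 3.06/√24 = 0.6246
t = d̄/SE = 1.75/0.6246 = 2.8018
Critical value: t_{0.025,23} = ±2.069
p-value ≈ 0.0101
Decision: reject H₀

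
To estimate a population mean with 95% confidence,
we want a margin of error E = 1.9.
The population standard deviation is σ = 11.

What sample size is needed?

z_0.025 = 1.960
n = (z×σ/E)² = (1.960×11/1.9)²
n = 128.7628
Round up: n = 129

Answer: n = 129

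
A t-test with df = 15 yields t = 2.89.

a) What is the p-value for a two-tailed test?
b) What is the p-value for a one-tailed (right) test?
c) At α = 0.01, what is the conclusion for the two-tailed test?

Using t-distribution with df = 15:
a) Two-tailed: p = 2×P(T > 2.89) = 0.0112
b) One-tailed: p = P(T > 2.89) = 0.0056
c) 0.0112 ≥ 0.01, fail to reject H₀

Answer: a) 0.0112, b) 0.0056, c) fail to reject H₀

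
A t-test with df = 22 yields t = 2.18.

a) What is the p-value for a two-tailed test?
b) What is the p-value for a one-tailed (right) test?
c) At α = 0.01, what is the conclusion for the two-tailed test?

Answer: a) 0.0402, b) 0.0201, c) fail to reject H₀

Derivation:
Using t-distribution with df = 22:
a) Two-tailed: p = 2×P(T > 2.18) = 0.0402
b) One-tailed: p = P(T > 2.18) = 0.0201
c) 0.0402 ≥ 0.01, fail to reject H₀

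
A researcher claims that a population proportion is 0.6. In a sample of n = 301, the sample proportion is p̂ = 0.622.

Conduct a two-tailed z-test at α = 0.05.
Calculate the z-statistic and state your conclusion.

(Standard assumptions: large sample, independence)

H₀: p = 0.6, H₁: p ≠ 0.6
Standard error: SE = √(p₀(1-p₀)/n) = √(0.6×0.4/301) = 0.028237
z-statistic: z = (p̂ - p₀)/SE = (0.622 - 0.6)/0.028237 = 0.7791
Critical value: z_0.025 = ±1.960
p-value = 0.4359
Decision: fail to reject H₀ at α = 0.05

Answer: z = 0.7791, fail to reject H₀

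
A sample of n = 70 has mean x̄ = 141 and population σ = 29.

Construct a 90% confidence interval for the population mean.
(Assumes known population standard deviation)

Answer: (135.2981, 146.7019)

Derivation:
Confidence level: 90%, α = 0.1
z_0.05 = 1.645
SE = σ/√n = 29/√70 = 3.4662
Margin of error = 1.645 × 3.4662 = 5.7019
CI: x̄ ± margin = 141 ± 5.7019
CI: (135.2981, 146.7019)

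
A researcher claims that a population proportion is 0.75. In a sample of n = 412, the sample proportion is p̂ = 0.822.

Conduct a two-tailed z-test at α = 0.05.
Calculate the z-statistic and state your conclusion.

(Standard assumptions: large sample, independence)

Answer: z = 3.3751, reject H₀

Derivation:
H₀: p = 0.75, H₁: p ≠ 0.75
Standard error: SE = √(p₀(1-p₀)/n) = √(0.75×0.25/412) = 0.021333
z-statistic: z = (p̂ - p₀)/SE = (0.822 - 0.75)/0.021333 = 3.3751
Critical value: z_0.025 = ±1.960
p-value = 0.0007
Decision: reject H₀ at α = 0.05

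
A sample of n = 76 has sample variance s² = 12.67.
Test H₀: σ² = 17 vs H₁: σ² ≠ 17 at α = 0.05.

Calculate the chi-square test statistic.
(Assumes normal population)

df = n - 1 = 75
χ² = (n-1)s²/σ₀² = 75×12.67/17 = 55.8971
Critical values: χ²_{0.975,75} = 52.942, χ²_{0.025,75} = 100.839
Rejection region: χ² < 52.942 or χ² > 100.839
Decision: fail to reject H₀

Answer: χ² = 55.8971, fail to reject H₀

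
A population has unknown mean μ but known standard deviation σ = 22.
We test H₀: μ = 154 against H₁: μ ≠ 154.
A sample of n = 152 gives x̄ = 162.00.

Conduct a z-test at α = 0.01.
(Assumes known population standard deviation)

Answer: z = 4.4833, reject H₀

Derivation:
Standard error: SE = σ/√n = 22/√152 = 1.7844
z-statistic: z = (x̄ - μ₀)/SE = (162.00 - 154)/1.7844 = 4.4833
Critical value: ±2.576
p-value < 0.0001
Decision: reject H₀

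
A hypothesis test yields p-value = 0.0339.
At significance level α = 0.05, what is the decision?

Compare p-value to α:
0.0339 < 0.05
Decision: reject H₀

Answer: reject H₀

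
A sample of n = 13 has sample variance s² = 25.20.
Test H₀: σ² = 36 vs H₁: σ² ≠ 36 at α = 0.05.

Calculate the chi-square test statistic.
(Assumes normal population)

df = n - 1 = 12
χ² = (n-1)s²/σ₀² = 12×25.20/36 = 8.4000
Critical values: χ²_{0.975,12} = 4.404, χ²_{0.025,12} = 23.337
Rejection region: χ² < 4.404 or χ² > 23.337
Decision: fail to reject H₀

Answer: χ² = 8.4000, fail to reject H₀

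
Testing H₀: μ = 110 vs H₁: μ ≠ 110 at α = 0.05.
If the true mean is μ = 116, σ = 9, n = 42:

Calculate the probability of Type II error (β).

Answer: β ≈ 0.0091

Derivation:
SE = σ/√n = 9/√42 = 1.3887
Critical values: μ₀ ± z_0.025×SE = 110 ± 1.960×1.3887
Acceptance region: (107.2781, 112.7219)
Under H₁ (μ = 116): z_high = (112.7219 - 116)/1.3887 = -2.3606, z_low = (107.2781 - 116)/1.3887 = -6.2806
β = P(not reject | H₁) = Φ(-2.3606) - Φ(-6.2806) ≈ 0.0091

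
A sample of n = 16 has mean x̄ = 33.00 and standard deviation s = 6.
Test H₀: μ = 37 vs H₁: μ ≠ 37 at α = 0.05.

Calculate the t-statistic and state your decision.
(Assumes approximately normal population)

df = n - 1 = 15
SE = s/√n = 6/√16 = 1.5000
t = (x̄ - μ₀)/SE = (33.00 - 37)/1.5000 = -2.6667
Critical value: t_{0.025,15} = ±2.131
p-value ≈ 0.0176
Decision: reject H₀

Answer: t = -2.6667, reject H₀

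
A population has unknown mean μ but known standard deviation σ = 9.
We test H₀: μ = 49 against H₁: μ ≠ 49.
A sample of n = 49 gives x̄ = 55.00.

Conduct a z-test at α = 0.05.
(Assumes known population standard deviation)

Answer: z = 4.6667, reject H₀

Derivation:
Standard error: SE = σ/√n = 9/√49 = 1.2857
z-statistic: z = (x̄ - μ₀)/SE = (55.00 - 49)/1.2857 = 4.6667
Critical value: ±1.960
p-value < 0.0001
Decision: reject H₀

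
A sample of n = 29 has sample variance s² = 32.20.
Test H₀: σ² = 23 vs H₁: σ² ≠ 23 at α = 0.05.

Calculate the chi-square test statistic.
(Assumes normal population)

df = n - 1 = 28
χ² = (n-1)s²/σ₀² = 28×32.20/23 = 39.2000
Critical values: χ²_{0.975,28} = 15.308, χ²_{0.025,28} = 44.461
Rejection region: χ² < 15.308 or χ² > 44.461
Decision: fail to reject H₀

Answer: χ² = 39.2000, fail to reject H₀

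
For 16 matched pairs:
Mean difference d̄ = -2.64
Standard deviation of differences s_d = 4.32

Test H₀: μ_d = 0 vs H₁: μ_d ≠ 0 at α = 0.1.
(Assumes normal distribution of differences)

Answer: t = -2.4444, reject H₀

Derivation:
df = n - 1 = 15
SE = s_d/√n = 4.32/√16 = 1.0800
t = d̄/SE = -2.64/1.0800 = -2.4444
Critical value: t_{0.05,15} = ±1.753
p-value ≈ 0.0273
Decision: reject H₀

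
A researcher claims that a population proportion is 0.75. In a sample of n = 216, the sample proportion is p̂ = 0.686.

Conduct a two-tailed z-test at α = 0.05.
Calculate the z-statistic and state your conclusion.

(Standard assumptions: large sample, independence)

H₀: p = 0.75, H₁: p ≠ 0.75
Standard error: SE = √(p₀(1-p₀)/n) = √(0.75×0.25/216) = 0.029463
z-statistic: z = (p̂ - p₀)/SE = (0.686 - 0.75)/0.029463 = -2.1722
Critical value: z_0.025 = ±1.960
p-value = 0.0298
Decision: reject H₀ at α = 0.05

Answer: z = -2.1722, reject H₀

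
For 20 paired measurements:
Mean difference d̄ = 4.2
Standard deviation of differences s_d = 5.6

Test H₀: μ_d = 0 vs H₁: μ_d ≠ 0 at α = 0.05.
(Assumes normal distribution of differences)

Answer: t = 3.3541, reject H₀

Derivation:
df = n - 1 = 19
SE = s_d/√n = 5.6/√20 = 1.2522
t = d̄/SE = 4.2/1.2522 = 3.3541
Critical value: t_{0.025,19} = ±2.093
p-value ≈ 0.0033
Decision: reject H₀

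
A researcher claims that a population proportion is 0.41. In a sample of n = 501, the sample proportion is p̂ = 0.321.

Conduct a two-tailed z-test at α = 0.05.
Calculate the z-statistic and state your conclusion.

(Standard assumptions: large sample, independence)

H₀: p = 0.41, H₁: p ≠ 0.41
Standard error: SE = √(p₀(1-p₀)/n) = √(0.41×0.59/501) = 0.021973
z-statistic: z = (p̂ - p₀)/SE = (0.321 - 0.41)/0.021973 = -4.0504
Critical value: z_0.025 = ±1.960
p-value = 0.0001
Decision: reject H₀ at α = 0.05

Answer: z = -4.0504, reject H₀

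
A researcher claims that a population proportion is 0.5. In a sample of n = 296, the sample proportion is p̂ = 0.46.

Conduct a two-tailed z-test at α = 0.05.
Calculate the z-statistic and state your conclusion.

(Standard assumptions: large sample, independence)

Answer: z = -1.3764, fail to reject H₀

Derivation:
H₀: p = 0.5, H₁: p ≠ 0.5
Standard error: SE = √(p₀(1-p₀)/n) = √(0.5×0.5/296) = 0.029062
z-statistic: z = (p̂ - p₀)/SE = (0.46 - 0.5)/0.029062 = -1.3764
Critical value: z_0.025 = ±1.960
p-value = 0.1687
Decision: fail to reject H₀ at α = 0.05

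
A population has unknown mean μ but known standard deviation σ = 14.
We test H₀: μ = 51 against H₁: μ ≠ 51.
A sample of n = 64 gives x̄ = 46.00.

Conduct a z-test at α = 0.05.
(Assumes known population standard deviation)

Standard error: SE = σ/√n = 14/√64 = 1.7500
z-statistic: z = (x̄ - μ₀)/SE = (46.00 - 51)/1.7500 = -2.8571
Critical value: ±1.960
p-value = 0.0043
Decision: reject H₀

Answer: z = -2.8571, reject H₀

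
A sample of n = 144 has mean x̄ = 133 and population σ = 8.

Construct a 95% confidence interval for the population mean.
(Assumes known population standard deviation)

Confidence level: 95%, α = 0.05
z_0.025 = 1.960
SE = σ/√n = 8/√144 = 0.6667
Margin of error = 1.960 × 0.6667 = 1.3067
CI: x̄ ± margin = 133 ± 1.3067
CI: (131.6933, 134.3067)

Answer: (131.6933, 134.3067)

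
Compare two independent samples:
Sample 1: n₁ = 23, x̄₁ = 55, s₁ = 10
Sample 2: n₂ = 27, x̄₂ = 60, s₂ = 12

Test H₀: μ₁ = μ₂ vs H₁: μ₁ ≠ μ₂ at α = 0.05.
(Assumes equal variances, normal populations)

Answer: t = -1.5835, fail to reject H₀

Derivation:
Pooled variance: s²_p = [22×10² + 26×12²]/(48) = 123.8333
s_p = 11.1280
SE = s_p×√(1/n₁ + 1/n₂) = 11.1280×√(1/23 + 1/27) = 3.1576
t = (x̄₁ - x̄₂)/SE = (55 - 60)/3.1576 = -1.5835
df = 48, t-critical = ±2.011
Decision: fail to reject H₀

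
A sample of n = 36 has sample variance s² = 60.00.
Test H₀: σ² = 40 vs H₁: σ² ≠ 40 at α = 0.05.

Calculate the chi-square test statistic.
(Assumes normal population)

Answer: χ² = 52.5000, fail to reject H₀

Derivation:
df = n - 1 = 35
χ² = (n-1)s²/σ₀² = 35×60.00/40 = 52.5000
Critical values: χ²_{0.975,35} = 20.569, χ²_{0.025,35} = 53.203
Rejection region: χ² < 20.569 or χ² > 53.203
Decision: fail to reject H₀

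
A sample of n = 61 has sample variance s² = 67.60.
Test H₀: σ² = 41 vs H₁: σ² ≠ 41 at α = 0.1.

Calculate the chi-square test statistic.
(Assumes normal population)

df = n - 1 = 60
χ² = (n-1)s²/σ₀² = 60×67.60/41 = 98.9268
Critical values: χ²_{0.95,60} = 43.188, χ²_{0.05,60} = 79.082
Rejection region: χ² < 43.188 or χ² > 79.082
Decision: reject H₀

Answer: χ² = 98.9268, reject H₀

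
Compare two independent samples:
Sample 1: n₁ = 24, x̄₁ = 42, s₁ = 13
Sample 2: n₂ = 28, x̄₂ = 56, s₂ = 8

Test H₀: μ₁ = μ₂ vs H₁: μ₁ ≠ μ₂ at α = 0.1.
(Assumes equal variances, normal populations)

Answer: t = -4.7491, reject H₀

Derivation:
Pooled variance: s²_p = [23×13² + 27×8²]/(50) = 112.3000
s_p = 10.5972
SE = s_p×√(1/n₁ + 1/n₂) = 10.5972×√(1/24 + 1/28) = 2.9479
t = (x̄₁ - x̄₂)/SE = (42 - 56)/2.9479 = -4.7491
df = 50, t-critical = ±1.676
Decision: reject H₀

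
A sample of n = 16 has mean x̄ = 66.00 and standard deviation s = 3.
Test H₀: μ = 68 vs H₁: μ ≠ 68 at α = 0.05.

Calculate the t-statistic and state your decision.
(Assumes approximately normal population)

Answer: t = -2.6667, reject H₀

Derivation:
df = n - 1 = 15
SE = s/√n = 3/√16 = 0.7500
t = (x̄ - μ₀)/SE = (66.00 - 68)/0.7500 = -2.6667
Critical value: t_{0.025,15} = ±2.131
p-value ≈ 0.0176
Decision: reject H₀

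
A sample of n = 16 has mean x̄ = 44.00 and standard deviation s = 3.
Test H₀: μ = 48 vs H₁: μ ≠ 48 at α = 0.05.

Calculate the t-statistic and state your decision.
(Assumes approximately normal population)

Answer: t = -5.3333, reject H₀

Derivation:
df = n - 1 = 15
SE = s/√n = 3/√16 = 0.7500
t = (x̄ - μ₀)/SE = (44.00 - 48)/0.7500 = -5.3333
Critical value: t_{0.025,15} = ±2.131
p-value ≈ 0.0001
Decision: reject H₀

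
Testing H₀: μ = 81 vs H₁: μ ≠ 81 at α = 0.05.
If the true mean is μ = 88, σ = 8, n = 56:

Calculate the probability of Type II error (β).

Answer: β ≈ 0.0000

Derivation:
SE = σ/√n = 8/√56 = 1.0690
Critical values: μ₀ ± z_0.025×SE = 81 ± 1.960×1.0690
Acceptance region: (78.9048, 83.0952)
Under H₁ (μ = 88): z_high = (83.0952 - 88)/1.0690 = -4.5882, z_low = (78.9048 - 88)/1.0690 = -8.5081
β = P(not reject | H₁) = Φ(-4.5882) - Φ(-8.5081) ≈ 0.0000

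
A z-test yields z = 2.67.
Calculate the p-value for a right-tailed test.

For z = 2.67:
p = P(Z > 2.67) = 1 - Φ(2.67) = 0.0038

Answer: p-value ≈ 0.0038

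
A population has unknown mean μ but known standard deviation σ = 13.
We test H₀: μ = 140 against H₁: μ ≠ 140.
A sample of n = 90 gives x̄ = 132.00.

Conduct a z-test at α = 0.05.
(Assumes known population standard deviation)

Answer: z = -5.8381, reject H₀

Derivation:
Standard error: SE = σ/√n = 13/√90 = 1.3703
z-statistic: z = (x̄ - μ₀)/SE = (132.00 - 140)/1.3703 = -5.8381
Critical value: ±1.960
p-value < 0.0001
Decision: reject H₀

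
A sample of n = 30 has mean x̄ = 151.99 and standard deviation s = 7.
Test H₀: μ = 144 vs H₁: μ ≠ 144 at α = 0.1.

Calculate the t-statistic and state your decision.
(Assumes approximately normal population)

df = n - 1 = 29
SE = s/√n = 7/√30 = 1.2780
t = (x̄ - μ₀)/SE = (151.99 - 144)/1.2780 = 6.2520
Critical value: t_{0.05,29} = ±1.699
p-value < 0.0001
Decision: reject H₀

Answer: t = 6.2520, reject H₀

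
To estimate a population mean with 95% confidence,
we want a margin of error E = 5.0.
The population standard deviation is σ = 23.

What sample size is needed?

z_0.025 = 1.960
n = (z×σ/E)² = (1.960×23/5.0)²
n = 81.2883
Round up: n = 82

Answer: n = 82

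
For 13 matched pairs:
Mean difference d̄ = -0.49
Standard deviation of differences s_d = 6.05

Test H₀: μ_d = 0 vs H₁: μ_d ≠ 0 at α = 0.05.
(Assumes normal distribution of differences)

df = n - 1 = 12
SE = s_d/√n = 6.05/√13 = 1.6780
t = d̄/SE = -0.49/1.6780 = -0.2920
Critical value: t_{0.025,12} = ±2.179
p-value ≈ 0.7753
Decision: fail to reject H₀

Answer: t = -0.2920, fail to reject H₀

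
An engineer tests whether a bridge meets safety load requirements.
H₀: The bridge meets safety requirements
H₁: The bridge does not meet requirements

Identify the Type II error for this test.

Type I error (α): Rejecting H₀ when H₀ is true
Type II error (β): Failing to reject H₀ when H₁ is true

Answer: Declaring an unsafe bridge to be safe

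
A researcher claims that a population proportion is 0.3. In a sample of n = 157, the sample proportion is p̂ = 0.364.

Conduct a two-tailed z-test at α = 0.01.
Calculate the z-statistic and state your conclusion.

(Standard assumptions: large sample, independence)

Answer: z = 1.7499, fail to reject H₀

Derivation:
H₀: p = 0.3, H₁: p ≠ 0.3
Standard error: SE = √(p₀(1-p₀)/n) = √(0.3×0.7/157) = 0.036573
z-statistic: z = (p̂ - p₀)/SE = (0.364 - 0.3)/0.036573 = 1.7499
Critical value: z_0.005 = ±2.576
p-value = 0.0801
Decision: fail to reject H₀ at α = 0.01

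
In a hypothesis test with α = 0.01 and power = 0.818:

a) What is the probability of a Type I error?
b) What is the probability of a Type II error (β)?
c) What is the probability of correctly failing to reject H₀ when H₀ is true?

a) Type I error probability = α = 0.01
b) Power = P(reject H₀ | H₁ true) = 1 - β = 0.818, so Type II error probability = β = 1 - Power = 0.182
c) P(fail to reject H₀ | H₀ true) = 1 - α = 0.99

Answer: a) 0.01, b) 0.182, c) 0.99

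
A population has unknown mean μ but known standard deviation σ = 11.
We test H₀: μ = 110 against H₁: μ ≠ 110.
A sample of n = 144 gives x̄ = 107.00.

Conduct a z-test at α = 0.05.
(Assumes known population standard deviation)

Answer: z = -3.2726, reject H₀

Derivation:
Standard error: SE = σ/√n = 11/√144 = 0.9167
z-statistic: z = (x̄ - μ₀)/SE = (107.00 - 110)/0.9167 = -3.2726
Critical value: ±1.960
p-value = 0.0011
Decision: reject H₀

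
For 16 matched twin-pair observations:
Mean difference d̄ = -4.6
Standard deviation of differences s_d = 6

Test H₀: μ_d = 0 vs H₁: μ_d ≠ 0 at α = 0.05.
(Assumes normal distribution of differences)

Answer: t = -3.0667, reject H₀

Derivation:
df = n - 1 = 15
SE = s_d/√n = 6/√16 = 1.5000
t = d̄/SE = -4.6/1.5000 = -3.0667
Critical value: t_{0.025,15} = ±2.131
p-value ≈ 0.0078
Decision: reject H₀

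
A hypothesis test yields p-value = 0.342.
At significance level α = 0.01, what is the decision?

Compare p-value to α:
0.342 ≥ 0.01
Decision: fail to reject H₀

Answer: fail to reject H₀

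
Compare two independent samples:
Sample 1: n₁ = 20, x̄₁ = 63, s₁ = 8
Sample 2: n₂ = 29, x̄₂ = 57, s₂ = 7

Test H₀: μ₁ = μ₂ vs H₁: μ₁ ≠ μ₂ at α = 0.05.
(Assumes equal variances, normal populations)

Answer: t = 2.7819, reject H₀

Derivation:
Pooled variance: s²_p = [19×8² + 28×7²]/(47) = 55.0638
s_p = 7.4205
SE = s_p×√(1/n₁ + 1/n₂) = 7.4205×√(1/20 + 1/29) = 2.1568
t = (x̄₁ - x̄₂)/SE = (63 - 57)/2.1568 = 2.7819
df = 47, t-critical = ±2.012
Decision: reject H₀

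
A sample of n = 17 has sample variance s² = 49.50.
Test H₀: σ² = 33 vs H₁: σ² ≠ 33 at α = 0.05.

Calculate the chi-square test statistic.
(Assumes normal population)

Answer: χ² = 24.0000, fail to reject H₀

Derivation:
df = n - 1 = 16
χ² = (n-1)s²/σ₀² = 16×49.50/33 = 24.0000
Critical values: χ²_{0.975,16} = 6.908, χ²_{0.025,16} = 28.845
Rejection region: χ² < 6.908 or χ² > 28.845
Decision: fail to reject H₀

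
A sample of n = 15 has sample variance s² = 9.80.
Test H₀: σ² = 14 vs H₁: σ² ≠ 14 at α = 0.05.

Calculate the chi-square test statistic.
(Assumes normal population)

Answer: χ² = 9.8000, fail to reject H₀

Derivation:
df = n - 1 = 14
χ² = (n-1)s²/σ₀² = 14×9.80/14 = 9.8000
Critical values: χ²_{0.975,14} = 5.629, χ²_{0.025,14} = 26.119
Rejection region: χ² < 5.629 or χ² > 26.119
Decision: fail to reject H₀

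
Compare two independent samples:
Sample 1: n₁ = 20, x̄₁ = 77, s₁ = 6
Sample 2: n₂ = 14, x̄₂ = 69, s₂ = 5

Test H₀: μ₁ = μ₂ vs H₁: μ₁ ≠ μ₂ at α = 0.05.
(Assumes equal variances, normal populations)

Answer: t = 4.0885, reject H₀

Derivation:
Pooled variance: s²_p = [19×6² + 13×5²]/(32) = 31.5312
s_p = 5.6153
SE = s_p×√(1/n₁ + 1/n₂) = 5.6153×√(1/20 + 1/14) = 1.9567
t = (x̄₁ - x̄₂)/SE = (77 - 69)/1.9567 = 4.0885
df = 32, t-critical = ±2.037
Decision: reject H₀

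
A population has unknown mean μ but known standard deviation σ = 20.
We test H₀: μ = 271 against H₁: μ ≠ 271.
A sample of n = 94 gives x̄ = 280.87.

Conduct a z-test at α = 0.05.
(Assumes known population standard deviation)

Answer: z = 4.7848, reject H₀

Derivation:
Standard error: SE = σ/√n = 20/√94 = 2.0628
z-statistic: z = (x̄ - μ₀)/SE = (280.87 - 271)/2.0628 = 4.7848
Critical value: ±1.960
p-value < 0.0001
Decision: reject H₀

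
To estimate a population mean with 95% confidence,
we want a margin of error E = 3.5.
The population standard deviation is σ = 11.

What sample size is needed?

Answer: n = 38

Derivation:
z_0.025 = 1.960
n = (z×σ/E)² = (1.960×11/3.5)²
n = 37.9456
Round up: n = 38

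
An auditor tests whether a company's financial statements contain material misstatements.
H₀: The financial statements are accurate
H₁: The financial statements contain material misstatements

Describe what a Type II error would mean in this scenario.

Type I error (α): Rejecting H₀ when H₀ is true
Type II error (β): Failing to reject H₀ when H₁ is true

Answer: Failing to detect material misstatements that are actually present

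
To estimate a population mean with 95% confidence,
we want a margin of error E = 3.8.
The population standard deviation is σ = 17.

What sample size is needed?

z_0.025 = 1.960
n = (z×σ/E)² = (1.960×17/3.8)²
n = 76.8852
Round up: n = 77

Answer: n = 77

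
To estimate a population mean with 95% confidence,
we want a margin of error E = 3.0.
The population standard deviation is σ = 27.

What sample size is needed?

Answer: n = 312

Derivation:
z_0.025 = 1.960
n = (z×σ/E)² = (1.960×27/3.0)²
n = 311.1696
Round up: n = 312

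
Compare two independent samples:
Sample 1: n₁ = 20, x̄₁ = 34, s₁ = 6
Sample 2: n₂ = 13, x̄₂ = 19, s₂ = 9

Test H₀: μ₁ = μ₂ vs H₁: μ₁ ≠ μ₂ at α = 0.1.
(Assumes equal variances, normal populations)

Pooled variance: s²_p = [19×6² + 12×9²]/(31) = 53.4194
s_p = 7.3089
SE = s_p×√(1/n₁ + 1/n₂) = 7.3089×√(1/20 + 1/13) = 2.6039
t = (x̄₁ - x̄₂)/SE = (34 - 19)/2.6039 = 5.7606
df = 31, t-critical = ±1.696
Decision: reject H₀

Answer: t = 5.7606, reject H₀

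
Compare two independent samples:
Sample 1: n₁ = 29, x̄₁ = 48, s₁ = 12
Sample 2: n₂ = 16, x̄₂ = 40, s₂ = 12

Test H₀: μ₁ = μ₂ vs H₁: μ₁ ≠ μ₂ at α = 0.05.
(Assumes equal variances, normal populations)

Answer: t = 2.1408, reject H₀

Derivation:
Pooled variance: s²_p = [28×12² + 15×12²]/(43) = 144.0000
s_p = 12.0000
SE = s_p×√(1/n₁ + 1/n₂) = 12.0000×√(1/29 + 1/16) = 3.7370
t = (x̄₁ - x̄₂)/SE = (48 - 40)/3.7370 = 2.1408
df = 43, t-critical = ±2.017
Decision: reject H₀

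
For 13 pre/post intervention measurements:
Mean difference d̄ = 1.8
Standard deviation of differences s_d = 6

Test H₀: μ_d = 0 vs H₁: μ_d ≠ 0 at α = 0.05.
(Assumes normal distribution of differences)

Answer: t = 1.0817, fail to reject H₀

Derivation:
df = n - 1 = 12
SE = s_d/√n = 6/√13 = 1.6641
t = d̄/SE = 1.8/1.6641 = 1.0817
Critical value: t_{0.025,12} = ±2.179
p-value ≈ 0.3006
Decision: fail to reject H₀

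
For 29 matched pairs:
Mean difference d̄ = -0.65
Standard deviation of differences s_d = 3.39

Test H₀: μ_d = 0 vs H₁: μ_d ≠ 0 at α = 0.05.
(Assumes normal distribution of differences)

Answer: t = -1.0326, fail to reject H₀

Derivation:
df = n - 1 = 28
SE = s_d/√n = 3.39/√29 = 0.6295
t = d̄/SE = -0.65/0.6295 = -1.0326
Critical value: t_{0.025,28} = ±2.048
p-value ≈ 0.3106
Decision: fail to reject H₀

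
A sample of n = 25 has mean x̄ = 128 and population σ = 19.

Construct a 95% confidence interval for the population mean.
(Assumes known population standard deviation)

Answer: (120.5520, 135.4480)

Derivation:
Confidence level: 95%, α = 0.05
z_0.025 = 1.960
SE = σ/√n = 19/√25 = 3.8000
Margin of error = 1.960 × 3.8000 = 7.4480
CI: x̄ ± margin = 128 ± 7.4480
CI: (120.5520, 135.4480)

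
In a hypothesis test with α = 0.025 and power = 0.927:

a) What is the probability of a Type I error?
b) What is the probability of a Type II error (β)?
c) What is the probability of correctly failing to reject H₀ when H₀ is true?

a) Type I error probability = α = 0.025
b) Power = P(reject H₀ | H₁ true) = 1 - β = 0.927, so Type II error probability = β = 1 - Power = 0.073
c) P(fail to reject H₀ | H₀ true) = 1 - α = 0.975

Answer: a) 0.025, b) 0.073, c) 0.975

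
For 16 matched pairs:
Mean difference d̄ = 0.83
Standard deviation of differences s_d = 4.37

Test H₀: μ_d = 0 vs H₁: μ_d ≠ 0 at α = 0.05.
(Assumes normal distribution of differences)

df = n - 1 = 15
SE = s_d/√n = 4.37/√16 = 1.0925
t = d̄/SE = 0.83/1.0925 = 0.7597
Critical value: t_{0.025,15} = ±2.131
p-value ≈ 0.4592
Decision: fail to reject H₀

Answer: t = 0.7597, fail to reject H₀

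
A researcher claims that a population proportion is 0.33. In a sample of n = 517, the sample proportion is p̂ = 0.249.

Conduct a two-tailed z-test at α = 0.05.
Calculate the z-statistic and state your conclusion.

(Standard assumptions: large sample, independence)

H₀: p = 0.33, H₁: p ≠ 0.33
Standard error: SE = √(p₀(1-p₀)/n) = √(0.33×0.67/517) = 0.020680
z-statistic: z = (p̂ - p₀)/SE = (0.249 - 0.33)/0.020680 = -3.9168
Critical value: z_0.025 = ±1.960
p-value = 0.0001
Decision: reject H₀ at α = 0.05

Answer: z = -3.9168, reject H₀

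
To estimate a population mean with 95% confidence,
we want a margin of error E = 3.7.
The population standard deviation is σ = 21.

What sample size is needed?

z_0.025 = 1.960
n = (z×σ/E)² = (1.960×21/3.7)²
n = 123.7506
Round up: n = 124

Answer: n = 124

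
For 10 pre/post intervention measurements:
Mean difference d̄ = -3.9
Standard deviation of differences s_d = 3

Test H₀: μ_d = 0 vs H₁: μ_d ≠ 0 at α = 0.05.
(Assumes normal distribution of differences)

Answer: t = -4.1109, reject H₀

Derivation:
df = n - 1 = 9
SE = s_d/√n = 3/√10 = 0.9487
t = d̄/SE = -3.9/0.9487 = -4.1109
Critical value: t_{0.025,9} = ±2.262
p-value ≈ 0.0026
Decision: reject H₀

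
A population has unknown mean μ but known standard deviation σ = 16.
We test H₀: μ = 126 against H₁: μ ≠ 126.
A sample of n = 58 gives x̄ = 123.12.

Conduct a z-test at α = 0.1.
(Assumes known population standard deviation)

Answer: z = -1.3708, fail to reject H₀

Derivation:
Standard error: SE = σ/√n = 16/√58 = 2.1009
z-statistic: z = (x̄ - μ₀)/SE = (123.12 - 126)/2.1009 = -1.3708
Critical value: ±1.645
p-value = 0.1704
Decision: fail to reject H₀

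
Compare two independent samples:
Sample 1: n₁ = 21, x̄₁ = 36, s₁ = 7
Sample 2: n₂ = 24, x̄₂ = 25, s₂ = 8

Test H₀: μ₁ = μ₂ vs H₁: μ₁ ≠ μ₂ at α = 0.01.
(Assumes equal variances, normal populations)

Pooled variance: s²_p = [20×7² + 23×8²]/(43) = 57.0233
s_p = 7.5514
SE = s_p×√(1/n₁ + 1/n₂) = 7.5514×√(1/21 + 1/24) = 2.2564
t = (x̄₁ - x̄₂)/SE = (36 - 25)/2.2564 = 4.8750
df = 43, t-critical = ±2.695
Decision: reject H₀

Answer: t = 4.8750, reject H₀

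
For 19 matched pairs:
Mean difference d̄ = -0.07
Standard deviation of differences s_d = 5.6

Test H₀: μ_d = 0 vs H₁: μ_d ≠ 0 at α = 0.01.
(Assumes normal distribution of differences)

Answer: t = -0.0545, fail to reject H₀

Derivation:
df = n - 1 = 18
SE = s_d/√n = 5.6/√19 = 1.2847
t = d̄/SE = -0.07/1.2847 = -0.0545
Critical value: t_{0.005,18} = ±2.878
p-value ≈ 0.9571
Decision: fail to reject H₀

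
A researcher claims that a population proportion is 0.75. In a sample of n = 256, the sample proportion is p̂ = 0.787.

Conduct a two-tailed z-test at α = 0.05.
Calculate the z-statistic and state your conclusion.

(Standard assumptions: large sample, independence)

H₀: p = 0.75, H₁: p ≠ 0.75
Standard error: SE = √(p₀(1-p₀)/n) = √(0.75×0.25/256) = 0.027063
z-statistic: z = (p̂ - p₀)/SE = (0.787 - 0.75)/0.027063 = 1.3672
Critical value: z_0.025 = ±1.960
p-value = 0.1716
Decision: fail to reject H₀ at α = 0.05

Answer: z = 1.3672, fail to reject H₀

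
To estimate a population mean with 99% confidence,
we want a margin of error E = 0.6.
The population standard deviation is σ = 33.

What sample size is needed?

z_0.005 = 2.576
n = (z×σ/E)² = (2.576×33/0.6)²
n = 20073.2224
Round up: n = 20074

Answer: n = 20074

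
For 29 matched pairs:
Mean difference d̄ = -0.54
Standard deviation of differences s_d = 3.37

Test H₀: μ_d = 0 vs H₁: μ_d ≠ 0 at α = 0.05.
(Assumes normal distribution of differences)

Answer: t = -0.8629, fail to reject H₀

Derivation:
df = n - 1 = 28
SE = s_d/√n = 3.37/√29 = 0.6258
t = d̄/SE = -0.54/0.6258 = -0.8629
Critical value: t_{0.025,28} = ±2.048
p-value ≈ 0.3955
Decision: fail to reject H₀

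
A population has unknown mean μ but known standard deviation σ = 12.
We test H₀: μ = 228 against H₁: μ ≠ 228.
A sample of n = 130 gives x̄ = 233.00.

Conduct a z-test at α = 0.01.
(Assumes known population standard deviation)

Answer: z = 4.7506, reject H₀

Derivation:
Standard error: SE = σ/√n = 12/√130 = 1.0525
z-statistic: z = (x̄ - μ₀)/SE = (233.00 - 228)/1.0525 = 4.7506
Critical value: ±2.576
p-value < 0.0001
Decision: reject H₀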